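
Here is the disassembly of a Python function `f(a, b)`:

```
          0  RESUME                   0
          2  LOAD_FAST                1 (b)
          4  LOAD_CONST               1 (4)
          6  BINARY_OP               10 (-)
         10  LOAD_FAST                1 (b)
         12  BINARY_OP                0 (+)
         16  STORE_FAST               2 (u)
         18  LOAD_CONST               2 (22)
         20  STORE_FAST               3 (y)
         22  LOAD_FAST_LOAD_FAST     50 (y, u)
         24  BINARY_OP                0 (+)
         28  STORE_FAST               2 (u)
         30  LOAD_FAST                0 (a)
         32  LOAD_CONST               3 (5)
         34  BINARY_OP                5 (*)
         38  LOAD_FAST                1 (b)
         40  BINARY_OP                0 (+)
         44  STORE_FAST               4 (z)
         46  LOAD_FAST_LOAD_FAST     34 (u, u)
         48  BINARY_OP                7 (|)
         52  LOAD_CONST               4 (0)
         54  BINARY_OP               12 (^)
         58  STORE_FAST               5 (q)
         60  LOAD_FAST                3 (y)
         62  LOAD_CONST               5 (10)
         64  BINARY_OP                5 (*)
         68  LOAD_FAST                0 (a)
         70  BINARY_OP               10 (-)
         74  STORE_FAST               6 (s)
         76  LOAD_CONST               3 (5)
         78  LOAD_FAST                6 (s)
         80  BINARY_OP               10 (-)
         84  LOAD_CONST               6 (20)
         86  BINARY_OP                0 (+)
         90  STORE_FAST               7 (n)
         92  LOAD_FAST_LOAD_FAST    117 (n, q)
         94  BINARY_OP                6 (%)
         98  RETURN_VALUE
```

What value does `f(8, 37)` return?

LOAD_FAST b → push 37. Stack: [37]
LOAD_CONST → push 4. Stack: [37, 4]
BINARY_OP - → 37 - 4 = 33. Stack: [33]
LOAD_FAST b → push 37. Stack: [33, 37]
BINARY_OP + → 33 + 37 = 70. Stack: [70]
STORE_FAST u → u=70. Stack: []
LOAD_CONST → push 22. Stack: [22]
STORE_FAST y → y=22. Stack: []
LOAD_FAST_LOAD_FAST y,u → push 22,70. Stack: [22, 70]
BINARY_OP + → 22 + 70 = 92. Stack: [92]
STORE_FAST u → u=92. Stack: []
LOAD_FAST a → push 8. Stack: [8]
LOAD_CONST → push 5. Stack: [8, 5]
BINARY_OP * → 8 * 5 = 40. Stack: [40]
LOAD_FAST b → push 37. Stack: [40, 37]
BINARY_OP + → 40 + 37 = 77. Stack: [77]
STORE_FAST z → z=77. Stack: []
LOAD_FAST_LOAD_FAST u,u → push 92,92. Stack: [92, 92]
BINARY_OP | → 92 | 92 = 92. Stack: [92]
LOAD_CONST → push 0. Stack: [92, 0]
BINARY_OP ^ → 92 ^ 0 = 92. Stack: [92]
STORE_FAST q → q=92. Stack: []
LOAD_FAST y → push 22. Stack: [22]
LOAD_CONST → push 10. Stack: [22, 10]
BINARY_OP * → 22 * 10 = 220. Stack: [220]
LOAD_FAST a → push 8. Stack: [220, 8]
BINARY_OP - → 220 - 8 = 212. Stack: [212]
STORE_FAST s → s=212. Stack: []
LOAD_CONST → push 5. Stack: [5]
LOAD_FAST s → push 212. Stack: [5, 212]
BINARY_OP - → 5 - 212 = -207. Stack: [-207]
LOAD_CONST → push 20. Stack: [-207, 20]
BINARY_OP + → -207 + 20 = -187. Stack: [-187]
STORE_FAST n → n=-187. Stack: []
LOAD_FAST_LOAD_FAST n,q → push -187,92. Stack: [-187, 92]
BINARY_OP % → -187 % 92 = 89. Stack: [89]
RETURN_VALUE → return 89.

89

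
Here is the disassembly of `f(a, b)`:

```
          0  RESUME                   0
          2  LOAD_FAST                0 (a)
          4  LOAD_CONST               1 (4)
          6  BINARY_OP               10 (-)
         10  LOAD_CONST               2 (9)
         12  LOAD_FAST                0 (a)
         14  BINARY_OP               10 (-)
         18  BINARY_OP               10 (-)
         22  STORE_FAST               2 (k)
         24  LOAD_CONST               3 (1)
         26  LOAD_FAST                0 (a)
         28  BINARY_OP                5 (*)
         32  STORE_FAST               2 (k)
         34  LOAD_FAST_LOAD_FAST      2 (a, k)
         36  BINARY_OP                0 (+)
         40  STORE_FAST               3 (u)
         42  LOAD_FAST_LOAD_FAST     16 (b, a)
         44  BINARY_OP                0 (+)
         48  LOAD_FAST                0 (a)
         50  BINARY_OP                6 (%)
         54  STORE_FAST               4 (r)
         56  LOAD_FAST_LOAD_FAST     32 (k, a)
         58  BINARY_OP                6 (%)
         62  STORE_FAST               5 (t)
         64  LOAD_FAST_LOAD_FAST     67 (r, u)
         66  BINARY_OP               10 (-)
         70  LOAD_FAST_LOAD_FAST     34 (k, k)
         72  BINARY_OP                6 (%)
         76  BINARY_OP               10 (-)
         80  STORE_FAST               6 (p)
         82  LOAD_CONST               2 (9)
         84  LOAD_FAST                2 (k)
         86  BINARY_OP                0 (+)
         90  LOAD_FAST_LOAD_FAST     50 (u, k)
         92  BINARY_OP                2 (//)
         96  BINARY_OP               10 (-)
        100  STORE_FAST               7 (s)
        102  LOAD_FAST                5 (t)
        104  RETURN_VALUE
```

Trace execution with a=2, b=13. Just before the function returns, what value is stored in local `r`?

1

LOAD_FAST a → push 2. Stack: [2]
LOAD_CONST → push 4. Stack: [2, 4]
BINARY_OP - → 2 - 4 = -2. Stack: [-2]
LOAD_CONST → push 9. Stack: [-2, 9]
LOAD_FAST a → push 2. Stack: [-2, 9, 2]
BINARY_OP - → 9 - 2 = 7. Stack: [-2, 7]
BINARY_OP - → -2 - 7 = -9. Stack: [-9]
STORE_FAST k → k=-9. Stack: []
LOAD_CONST → push 1. Stack: [1]
LOAD_FAST a → push 2. Stack: [1, 2]
BINARY_OP * → 1 * 2 = 2. Stack: [2]
STORE_FAST k → k=2. Stack: []
LOAD_FAST_LOAD_FAST a,k → push 2,2. Stack: [2, 2]
BINARY_OP + → 2 + 2 = 4. Stack: [4]
STORE_FAST u → u=4. Stack: []
LOAD_FAST_LOAD_FAST b,a → push 13,2. Stack: [13, 2]
BINARY_OP + → 13 + 2 = 15. Stack: [15]
LOAD_FAST a → push 2. Stack: [15, 2]
BINARY_OP % → 15 % 2 = 1. Stack: [1]
STORE_FAST r → r=1. Stack: []
LOAD_FAST_LOAD_FAST k,a → push 2,2. Stack: [2, 2]
BINARY_OP % → 2 % 2 = 0. Stack: [0]
STORE_FAST t → t=0. Stack: []
LOAD_FAST_LOAD_FAST r,u → push 1,4. Stack: [1, 4]
BINARY_OP - → 1 - 4 = -3. Stack: [-3]
LOAD_FAST_LOAD_FAST k,k → push 2,2. Stack: [-3, 2, 2]
BINARY_OP % → 2 % 2 = 0. Stack: [-3, 0]
BINARY_OP - → -3 - 0 = -3. Stack: [-3]
STORE_FAST p → p=-3. Stack: []
LOAD_CONST → push 9. Stack: [9]
LOAD_FAST k → push 2. Stack: [9, 2]
BINARY_OP + → 9 + 2 = 11. Stack: [11]
LOAD_FAST_LOAD_FAST u,k → push 4,2. Stack: [11, 4, 2]
BINARY_OP // → 4 // 2 = 2. Stack: [11, 2]
BINARY_OP - → 11 - 2 = 9. Stack: [9]
STORE_FAST s → s=9. Stack: []
LOAD_FAST t → push 0. Stack: [0]
RETURN_VALUE → return 0.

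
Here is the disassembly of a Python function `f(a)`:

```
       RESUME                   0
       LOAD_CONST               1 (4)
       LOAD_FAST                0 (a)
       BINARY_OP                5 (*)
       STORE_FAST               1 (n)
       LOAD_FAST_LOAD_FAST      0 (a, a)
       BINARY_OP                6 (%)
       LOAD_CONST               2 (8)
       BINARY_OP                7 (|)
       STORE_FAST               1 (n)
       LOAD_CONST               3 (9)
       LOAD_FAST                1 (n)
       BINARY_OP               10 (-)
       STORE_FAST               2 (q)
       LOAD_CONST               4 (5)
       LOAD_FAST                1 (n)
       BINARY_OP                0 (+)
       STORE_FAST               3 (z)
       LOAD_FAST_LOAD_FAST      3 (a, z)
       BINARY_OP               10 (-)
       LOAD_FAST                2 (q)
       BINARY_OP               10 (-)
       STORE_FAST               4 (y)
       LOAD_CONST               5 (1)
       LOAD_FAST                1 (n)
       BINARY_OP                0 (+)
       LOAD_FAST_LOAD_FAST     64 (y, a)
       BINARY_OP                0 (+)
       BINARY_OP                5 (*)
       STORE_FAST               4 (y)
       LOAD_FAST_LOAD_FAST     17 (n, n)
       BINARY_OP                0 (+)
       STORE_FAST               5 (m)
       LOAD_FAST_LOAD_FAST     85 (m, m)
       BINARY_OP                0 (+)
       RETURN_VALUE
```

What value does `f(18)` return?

32

LOAD_CONST → push 4. Stack: [4]
LOAD_FAST a → push 18. Stack: [4, 18]
BINARY_OP * → 4 * 18 = 72. Stack: [72]
STORE_FAST n → n=72. Stack: []
LOAD_FAST_LOAD_FAST a,a → push 18,18. Stack: [18, 18]
BINARY_OP % → 18 % 18 = 0. Stack: [0]
LOAD_CONST → push 8. Stack: [0, 8]
BINARY_OP | → 0 | 8 = 8. Stack: [8]
STORE_FAST n → n=8. Stack: []
LOAD_CONST → push 9. Stack: [9]
LOAD_FAST n → push 8. Stack: [9, 8]
BINARY_OP - → 9 - 8 = 1. Stack: [1]
STORE_FAST q → q=1. Stack: []
LOAD_CONST → push 5. Stack: [5]
LOAD_FAST n → push 8. Stack: [5, 8]
BINARY_OP + → 5 + 8 = 13. Stack: [13]
STORE_FAST z → z=13. Stack: []
LOAD_FAST_LOAD_FAST a,z → push 18,13. Stack: [18, 13]
BINARY_OP - → 18 - 13 = 5. Stack: [5]
LOAD_FAST q → push 1. Stack: [5, 1]
BINARY_OP - → 5 - 1 = 4. Stack: [4]
STORE_FAST y → y=4. Stack: []
LOAD_CONST → push 1. Stack: [1]
LOAD_FAST n → push 8. Stack: [1, 8]
BINARY_OP + → 1 + 8 = 9. Stack: [9]
LOAD_FAST_LOAD_FAST y,a → push 4,18. Stack: [9, 4, 18]
BINARY_OP + → 4 + 18 = 22. Stack: [9, 22]
BINARY_OP * → 9 * 22 = 198. Stack: [198]
STORE_FAST y → y=198. Stack: []
LOAD_FAST_LOAD_FAST n,n → push 8,8. Stack: [8, 8]
BINARY_OP + → 8 + 8 = 16. Stack: [16]
STORE_FAST m → m=16. Stack: []
LOAD_FAST_LOAD_FAST m,m → push 16,16. Stack: [16, 16]
BINARY_OP + → 16 + 16 = 32. Stack: [32]
RETURN_VALUE → return 32.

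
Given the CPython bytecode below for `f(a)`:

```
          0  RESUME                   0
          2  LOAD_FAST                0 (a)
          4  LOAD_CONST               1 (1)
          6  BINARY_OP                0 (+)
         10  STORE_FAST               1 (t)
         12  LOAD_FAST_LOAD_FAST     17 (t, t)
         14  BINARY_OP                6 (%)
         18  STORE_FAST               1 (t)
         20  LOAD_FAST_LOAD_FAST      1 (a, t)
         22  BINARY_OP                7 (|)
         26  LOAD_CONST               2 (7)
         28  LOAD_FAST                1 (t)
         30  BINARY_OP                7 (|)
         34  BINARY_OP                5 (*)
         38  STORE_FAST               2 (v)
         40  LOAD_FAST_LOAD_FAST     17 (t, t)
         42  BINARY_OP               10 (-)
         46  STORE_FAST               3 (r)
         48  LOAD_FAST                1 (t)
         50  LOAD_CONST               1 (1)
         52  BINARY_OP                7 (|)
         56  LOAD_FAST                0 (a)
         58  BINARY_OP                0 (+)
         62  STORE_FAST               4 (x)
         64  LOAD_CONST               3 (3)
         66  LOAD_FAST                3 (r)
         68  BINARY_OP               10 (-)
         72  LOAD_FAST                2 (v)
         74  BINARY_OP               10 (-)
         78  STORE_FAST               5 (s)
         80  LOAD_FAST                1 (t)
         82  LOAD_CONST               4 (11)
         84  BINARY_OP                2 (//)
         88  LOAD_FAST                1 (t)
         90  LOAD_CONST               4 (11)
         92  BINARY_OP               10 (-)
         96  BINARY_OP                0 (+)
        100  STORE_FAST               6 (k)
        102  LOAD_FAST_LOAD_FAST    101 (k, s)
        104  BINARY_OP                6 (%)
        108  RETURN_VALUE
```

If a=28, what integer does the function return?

LOAD_FAST a → push 28. Stack: [28]
LOAD_CONST → push 1. Stack: [28, 1]
BINARY_OP + → 28 + 1 = 29. Stack: [29]
STORE_FAST t → t=29. Stack: []
LOAD_FAST_LOAD_FAST t,t → push 29,29. Stack: [29, 29]
BINARY_OP % → 29 % 29 = 0. Stack: [0]
STORE_FAST t → t=0. Stack: []
LOAD_FAST_LOAD_FAST a,t → push 28,0. Stack: [28, 0]
BINARY_OP | → 28 | 0 = 28. Stack: [28]
LOAD_CONST → push 7. Stack: [28, 7]
LOAD_FAST t → push 0. Stack: [28, 7, 0]
BINARY_OP | → 7 | 0 = 7. Stack: [28, 7]
BINARY_OP * → 28 * 7 = 196. Stack: [196]
STORE_FAST v → v=196. Stack: []
LOAD_FAST_LOAD_FAST t,t → push 0,0. Stack: [0, 0]
BINARY_OP - → 0 - 0 = 0. Stack: [0]
STORE_FAST r → r=0. Stack: []
LOAD_FAST t → push 0. Stack: [0]
LOAD_CONST → push 1. Stack: [0, 1]
BINARY_OP | → 0 | 1 = 1. Stack: [1]
LOAD_FAST a → push 28. Stack: [1, 28]
BINARY_OP + → 1 + 28 = 29. Stack: [29]
STORE_FAST x → x=29. Stack: []
LOAD_CONST → push 3. Stack: [3]
LOAD_FAST r → push 0. Stack: [3, 0]
BINARY_OP - → 3 - 0 = 3. Stack: [3]
LOAD_FAST v → push 196. Stack: [3, 196]
BINARY_OP - → 3 - 196 = -193. Stack: [-193]
STORE_FAST s → s=-193. Stack: []
LOAD_FAST t → push 0. Stack: [0]
LOAD_CONST → push 11. Stack: [0, 11]
BINARY_OP // → 0 // 11 = 0. Stack: [0]
LOAD_FAST t → push 0. Stack: [0, 0]
LOAD_CONST → push 11. Stack: [0, 0, 11]
BINARY_OP - → 0 - 11 = -11. Stack: [0, -11]
BINARY_OP + → 0 + -11 = -11. Stack: [-11]
STORE_FAST k → k=-11. Stack: []
LOAD_FAST_LOAD_FAST k,s → push -11,-193. Stack: [-11, -193]
BINARY_OP % → -11 % -193 = -11. Stack: [-11]
RETURN_VALUE → return -11.

-11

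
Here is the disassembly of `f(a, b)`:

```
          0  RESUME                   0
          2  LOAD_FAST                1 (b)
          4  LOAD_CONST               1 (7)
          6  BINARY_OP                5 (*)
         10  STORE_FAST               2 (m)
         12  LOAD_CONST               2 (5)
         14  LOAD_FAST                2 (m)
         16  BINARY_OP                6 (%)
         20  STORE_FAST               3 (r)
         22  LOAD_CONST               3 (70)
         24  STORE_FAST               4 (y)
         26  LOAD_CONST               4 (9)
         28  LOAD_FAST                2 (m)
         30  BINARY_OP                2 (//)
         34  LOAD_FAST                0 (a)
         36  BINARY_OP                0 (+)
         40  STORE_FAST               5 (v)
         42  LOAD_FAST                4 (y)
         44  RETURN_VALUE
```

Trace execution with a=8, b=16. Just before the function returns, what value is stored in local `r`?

5

LOAD_FAST b → push 16. Stack: [16]
LOAD_CONST → push 7. Stack: [16, 7]
BINARY_OP * → 16 * 7 = 112. Stack: [112]
STORE_FAST m → m=112. Stack: []
LOAD_CONST → push 5. Stack: [5]
LOAD_FAST m → push 112. Stack: [5, 112]
BINARY_OP % → 5 % 112 = 5. Stack: [5]
STORE_FAST r → r=5. Stack: []
LOAD_CONST → push 70. Stack: [70]
STORE_FAST y → y=70. Stack: []
LOAD_CONST → push 9. Stack: [9]
LOAD_FAST m → push 112. Stack: [9, 112]
BINARY_OP // → 9 // 112 = 0. Stack: [0]
LOAD_FAST a → push 8. Stack: [0, 8]
BINARY_OP + → 0 + 8 = 8. Stack: [8]
STORE_FAST v → v=8. Stack: []
LOAD_FAST y → push 70. Stack: [70]
RETURN_VALUE → return 70.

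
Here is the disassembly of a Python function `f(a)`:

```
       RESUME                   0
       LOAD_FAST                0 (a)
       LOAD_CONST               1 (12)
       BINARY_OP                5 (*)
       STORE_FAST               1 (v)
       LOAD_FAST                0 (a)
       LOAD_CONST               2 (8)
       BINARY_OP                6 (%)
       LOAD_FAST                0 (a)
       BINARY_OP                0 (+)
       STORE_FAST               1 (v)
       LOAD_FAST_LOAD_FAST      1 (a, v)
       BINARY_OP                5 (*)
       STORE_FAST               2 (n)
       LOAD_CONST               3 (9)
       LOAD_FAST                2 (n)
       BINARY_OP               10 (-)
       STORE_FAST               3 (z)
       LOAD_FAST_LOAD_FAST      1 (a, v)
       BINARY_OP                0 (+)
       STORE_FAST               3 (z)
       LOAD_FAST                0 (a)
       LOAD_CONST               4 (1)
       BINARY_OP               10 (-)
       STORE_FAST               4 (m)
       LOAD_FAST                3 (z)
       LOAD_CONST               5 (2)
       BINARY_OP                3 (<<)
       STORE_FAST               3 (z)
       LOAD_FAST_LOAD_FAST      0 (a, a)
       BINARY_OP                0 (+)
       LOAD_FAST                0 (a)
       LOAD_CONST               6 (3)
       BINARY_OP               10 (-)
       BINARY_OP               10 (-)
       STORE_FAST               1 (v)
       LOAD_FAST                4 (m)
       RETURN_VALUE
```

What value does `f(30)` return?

LOAD_FAST a → push 30. Stack: [30]
LOAD_CONST → push 12. Stack: [30, 12]
BINARY_OP * → 30 * 12 = 360. Stack: [360]
STORE_FAST v → v=360. Stack: []
LOAD_FAST a → push 30. Stack: [30]
LOAD_CONST → push 8. Stack: [30, 8]
BINARY_OP % → 30 % 8 = 6. Stack: [6]
LOAD_FAST a → push 30. Stack: [6, 30]
BINARY_OP + → 6 + 30 = 36. Stack: [36]
STORE_FAST v → v=36. Stack: []
LOAD_FAST_LOAD_FAST a,v → push 30,36. Stack: [30, 36]
BINARY_OP * → 30 * 36 = 1080. Stack: [1080]
STORE_FAST n → n=1080. Stack: []
LOAD_CONST → push 9. Stack: [9]
LOAD_FAST n → push 1080. Stack: [9, 1080]
BINARY_OP - → 9 - 1080 = -1071. Stack: [-1071]
STORE_FAST z → z=-1071. Stack: []
LOAD_FAST_LOAD_FAST a,v → push 30,36. Stack: [30, 36]
BINARY_OP + → 30 + 36 = 66. Stack: [66]
STORE_FAST z → z=66. Stack: []
LOAD_FAST a → push 30. Stack: [30]
LOAD_CONST → push 1. Stack: [30, 1]
BINARY_OP - → 30 - 1 = 29. Stack: [29]
STORE_FAST m → m=29. Stack: []
LOAD_FAST z → push 66. Stack: [66]
LOAD_CONST → push 2. Stack: [66, 2]
BINARY_OP << → 66 << 2 = 264. Stack: [264]
STORE_FAST z → z=264. Stack: []
LOAD_FAST_LOAD_FAST a,a → push 30,30. Stack: [30, 30]
BINARY_OP + → 30 + 30 = 60. Stack: [60]
LOAD_FAST a → push 30. Stack: [60, 30]
LOAD_CONST → push 3. Stack: [60, 30, 3]
BINARY_OP - → 30 - 3 = 27. Stack: [60, 27]
BINARY_OP - → 60 - 27 = 33. Stack: [33]
STORE_FAST v → v=33. Stack: []
LOAD_FAST m → push 29. Stack: [29]
RETURN_VALUE → return 29.

29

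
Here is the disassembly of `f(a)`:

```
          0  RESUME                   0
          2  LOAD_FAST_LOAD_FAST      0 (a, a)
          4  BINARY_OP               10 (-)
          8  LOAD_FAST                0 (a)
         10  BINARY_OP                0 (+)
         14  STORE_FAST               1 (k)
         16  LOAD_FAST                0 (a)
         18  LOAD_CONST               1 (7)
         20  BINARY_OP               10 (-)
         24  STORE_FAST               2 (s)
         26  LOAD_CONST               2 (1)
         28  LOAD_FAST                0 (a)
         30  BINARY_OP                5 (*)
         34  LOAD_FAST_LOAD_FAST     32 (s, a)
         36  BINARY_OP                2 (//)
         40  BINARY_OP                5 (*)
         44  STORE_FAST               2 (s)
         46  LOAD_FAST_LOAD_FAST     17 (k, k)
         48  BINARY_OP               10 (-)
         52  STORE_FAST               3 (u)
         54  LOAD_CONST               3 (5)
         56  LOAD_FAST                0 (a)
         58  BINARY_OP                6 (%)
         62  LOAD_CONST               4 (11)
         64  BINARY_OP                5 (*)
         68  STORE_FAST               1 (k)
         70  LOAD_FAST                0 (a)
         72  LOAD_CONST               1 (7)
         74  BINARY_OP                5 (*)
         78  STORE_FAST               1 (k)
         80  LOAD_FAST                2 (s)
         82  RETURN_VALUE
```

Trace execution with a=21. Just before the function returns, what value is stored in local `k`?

LOAD_FAST_LOAD_FAST a,a → push 21,21. Stack: [21, 21]
BINARY_OP - → 21 - 21 = 0. Stack: [0]
LOAD_FAST a → push 21. Stack: [0, 21]
BINARY_OP + → 0 + 21 = 21. Stack: [21]
STORE_FAST k → k=21. Stack: []
LOAD_FAST a → push 21. Stack: [21]
LOAD_CONST → push 7. Stack: [21, 7]
BINARY_OP - → 21 - 7 = 14. Stack: [14]
STORE_FAST s → s=14. Stack: []
LOAD_CONST → push 1. Stack: [1]
LOAD_FAST a → push 21. Stack: [1, 21]
BINARY_OP * → 1 * 21 = 21. Stack: [21]
LOAD_FAST_LOAD_FAST s,a → push 14,21. Stack: [21, 14, 21]
BINARY_OP // → 14 // 21 = 0. Stack: [21, 0]
BINARY_OP * → 21 * 0 = 0. Stack: [0]
STORE_FAST s → s=0. Stack: []
LOAD_FAST_LOAD_FAST k,k → push 21,21. Stack: [21, 21]
BINARY_OP - → 21 - 21 = 0. Stack: [0]
STORE_FAST u → u=0. Stack: []
LOAD_CONST → push 5. Stack: [5]
LOAD_FAST a → push 21. Stack: [5, 21]
BINARY_OP % → 5 % 21 = 5. Stack: [5]
LOAD_CONST → push 11. Stack: [5, 11]
BINARY_OP * → 5 * 11 = 55. Stack: [55]
STORE_FAST k → k=55. Stack: []
LOAD_FAST a → push 21. Stack: [21]
LOAD_CONST → push 7. Stack: [21, 7]
BINARY_OP * → 21 * 7 = 147. Stack: [147]
STORE_FAST k → k=147. Stack: []
LOAD_FAST s → push 0. Stack: [0]
RETURN_VALUE → return 0.

147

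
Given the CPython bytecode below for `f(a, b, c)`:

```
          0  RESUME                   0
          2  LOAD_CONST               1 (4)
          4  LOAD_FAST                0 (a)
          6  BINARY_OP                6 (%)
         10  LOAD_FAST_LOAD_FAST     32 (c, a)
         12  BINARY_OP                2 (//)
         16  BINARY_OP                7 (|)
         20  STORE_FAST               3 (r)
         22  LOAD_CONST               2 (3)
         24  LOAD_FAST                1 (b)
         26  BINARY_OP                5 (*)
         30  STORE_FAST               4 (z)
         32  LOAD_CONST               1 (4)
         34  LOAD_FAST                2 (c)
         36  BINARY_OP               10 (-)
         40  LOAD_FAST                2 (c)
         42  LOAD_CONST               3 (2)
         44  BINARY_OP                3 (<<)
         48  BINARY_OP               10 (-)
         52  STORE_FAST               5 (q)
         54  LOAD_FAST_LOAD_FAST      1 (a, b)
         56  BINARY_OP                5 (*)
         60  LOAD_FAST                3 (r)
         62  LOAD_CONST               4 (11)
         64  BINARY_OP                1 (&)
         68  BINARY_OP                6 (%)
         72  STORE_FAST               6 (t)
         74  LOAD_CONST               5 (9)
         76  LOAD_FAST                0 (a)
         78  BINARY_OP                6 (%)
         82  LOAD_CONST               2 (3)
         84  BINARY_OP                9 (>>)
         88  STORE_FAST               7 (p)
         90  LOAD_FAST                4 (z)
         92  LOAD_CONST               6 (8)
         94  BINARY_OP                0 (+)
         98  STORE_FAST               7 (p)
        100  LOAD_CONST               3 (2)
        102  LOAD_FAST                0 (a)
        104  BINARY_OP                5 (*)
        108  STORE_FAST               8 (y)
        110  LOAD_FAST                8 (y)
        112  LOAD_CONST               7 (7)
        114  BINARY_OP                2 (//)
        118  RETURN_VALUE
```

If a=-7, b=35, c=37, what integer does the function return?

LOAD_CONST → push 4. Stack: [4]
LOAD_FAST a → push -7. Stack: [4, -7]
BINARY_OP % → 4 % -7 = -3. Stack: [-3]
LOAD_FAST_LOAD_FAST c,a → push 37,-7. Stack: [-3, 37, -7]
BINARY_OP // → 37 // -7 = -6. Stack: [-3, -6]
BINARY_OP | → -3 | -6 = -1. Stack: [-1]
STORE_FAST r → r=-1. Stack: []
LOAD_CONST → push 3. Stack: [3]
LOAD_FAST b → push 35. Stack: [3, 35]
BINARY_OP * → 3 * 35 = 105. Stack: [105]
STORE_FAST z → z=105. Stack: []
LOAD_CONST → push 4. Stack: [4]
LOAD_FAST c → push 37. Stack: [4, 37]
BINARY_OP - → 4 - 37 = -33. Stack: [-33]
LOAD_FAST c → push 37. Stack: [-33, 37]
LOAD_CONST → push 2. Stack: [-33, 37, 2]
BINARY_OP << → 37 << 2 = 148. Stack: [-33, 148]
BINARY_OP - → -33 - 148 = -181. Stack: [-181]
STORE_FAST q → q=-181. Stack: []
LOAD_FAST_LOAD_FAST a,b → push -7,35. Stack: [-7, 35]
BINARY_OP * → -7 * 35 = -245. Stack: [-245]
LOAD_FAST r → push -1. Stack: [-245, -1]
LOAD_CONST → push 11. Stack: [-245, -1, 11]
BINARY_OP & → -1 & 11 = 11. Stack: [-245, 11]
BINARY_OP % → -245 % 11 = 8. Stack: [8]
STORE_FAST t → t=8. Stack: []
LOAD_CONST → push 9. Stack: [9]
LOAD_FAST a → push -7. Stack: [9, -7]
BINARY_OP % → 9 % -7 = -5. Stack: [-5]
LOAD_CONST → push 3. Stack: [-5, 3]
BINARY_OP >> → -5 >> 3 = -1. Stack: [-1]
STORE_FAST p → p=-1. Stack: []
LOAD_FAST z → push 105. Stack: [105]
LOAD_CONST → push 8. Stack: [105, 8]
BINARY_OP + → 105 + 8 = 113. Stack: [113]
STORE_FAST p → p=113. Stack: []
LOAD_CONST → push 2. Stack: [2]
LOAD_FAST a → push -7. Stack: [2, -7]
BINARY_OP * → 2 * -7 = -14. Stack: [-14]
STORE_FAST y → y=-14. Stack: []
LOAD_FAST y → push -14. Stack: [-14]
LOAD_CONST → push 7. Stack: [-14, 7]
BINARY_OP // → -14 // 7 = -2. Stack: [-2]
RETURN_VALUE → return -2.

-2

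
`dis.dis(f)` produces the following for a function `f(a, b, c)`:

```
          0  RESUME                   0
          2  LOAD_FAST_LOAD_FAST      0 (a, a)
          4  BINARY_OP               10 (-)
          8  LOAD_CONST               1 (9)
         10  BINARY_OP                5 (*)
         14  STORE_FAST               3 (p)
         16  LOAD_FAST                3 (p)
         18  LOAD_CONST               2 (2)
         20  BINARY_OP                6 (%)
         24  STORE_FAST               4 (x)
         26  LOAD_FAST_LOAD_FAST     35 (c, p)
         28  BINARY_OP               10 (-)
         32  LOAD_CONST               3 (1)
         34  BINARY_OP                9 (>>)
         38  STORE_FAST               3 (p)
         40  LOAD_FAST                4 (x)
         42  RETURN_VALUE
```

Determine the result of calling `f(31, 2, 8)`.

LOAD_FAST_LOAD_FAST a,a → push 31,31. Stack: [31, 31]
BINARY_OP - → 31 - 31 = 0. Stack: [0]
LOAD_CONST → push 9. Stack: [0, 9]
BINARY_OP * → 0 * 9 = 0. Stack: [0]
STORE_FAST p → p=0. Stack: []
LOAD_FAST p → push 0. Stack: [0]
LOAD_CONST → push 2. Stack: [0, 2]
BINARY_OP % → 0 % 2 = 0. Stack: [0]
STORE_FAST x → x=0. Stack: []
LOAD_FAST_LOAD_FAST c,p → push 8,0. Stack: [8, 0]
BINARY_OP - → 8 - 0 = 8. Stack: [8]
LOAD_CONST → push 1. Stack: [8, 1]
BINARY_OP >> → 8 >> 1 = 4. Stack: [4]
STORE_FAST p → p=4. Stack: []
LOAD_FAST x → push 0. Stack: [0]
RETURN_VALUE → return 0.

0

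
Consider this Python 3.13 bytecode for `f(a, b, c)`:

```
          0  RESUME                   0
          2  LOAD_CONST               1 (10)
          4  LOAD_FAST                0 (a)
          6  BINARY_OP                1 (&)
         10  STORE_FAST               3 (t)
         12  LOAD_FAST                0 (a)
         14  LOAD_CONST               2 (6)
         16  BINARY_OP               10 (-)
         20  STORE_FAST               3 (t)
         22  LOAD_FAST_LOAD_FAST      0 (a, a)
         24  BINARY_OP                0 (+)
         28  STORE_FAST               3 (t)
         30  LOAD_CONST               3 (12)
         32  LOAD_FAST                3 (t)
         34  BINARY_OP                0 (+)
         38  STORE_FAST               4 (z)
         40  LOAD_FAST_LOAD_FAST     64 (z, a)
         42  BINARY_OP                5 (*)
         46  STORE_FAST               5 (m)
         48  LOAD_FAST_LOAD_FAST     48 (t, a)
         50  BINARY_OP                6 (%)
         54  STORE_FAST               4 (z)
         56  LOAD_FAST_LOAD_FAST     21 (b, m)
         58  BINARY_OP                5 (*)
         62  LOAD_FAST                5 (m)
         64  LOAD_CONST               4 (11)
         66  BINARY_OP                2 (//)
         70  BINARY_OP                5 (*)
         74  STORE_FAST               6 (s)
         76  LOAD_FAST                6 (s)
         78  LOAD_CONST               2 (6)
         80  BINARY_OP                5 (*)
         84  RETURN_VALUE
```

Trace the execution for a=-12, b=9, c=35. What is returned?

101088

LOAD_CONST → push 10. Stack: [10]
LOAD_FAST a → push -12. Stack: [10, -12]
BINARY_OP & → 10 & -12 = 0. Stack: [0]
STORE_FAST t → t=0. Stack: []
LOAD_FAST a → push -12. Stack: [-12]
LOAD_CONST → push 6. Stack: [-12, 6]
BINARY_OP - → -12 - 6 = -18. Stack: [-18]
STORE_FAST t → t=-18. Stack: []
LOAD_FAST_LOAD_FAST a,a → push -12,-12. Stack: [-12, -12]
BINARY_OP + → -12 + -12 = -24. Stack: [-24]
STORE_FAST t → t=-24. Stack: []
LOAD_CONST → push 12. Stack: [12]
LOAD_FAST t → push -24. Stack: [12, -24]
BINARY_OP + → 12 + -24 = -12. Stack: [-12]
STORE_FAST z → z=-12. Stack: []
LOAD_FAST_LOAD_FAST z,a → push -12,-12. Stack: [-12, -12]
BINARY_OP * → -12 * -12 = 144. Stack: [144]
STORE_FAST m → m=144. Stack: []
LOAD_FAST_LOAD_FAST t,a → push -24,-12. Stack: [-24, -12]
BINARY_OP % → -24 % -12 = 0. Stack: [0]
STORE_FAST z → z=0. Stack: []
LOAD_FAST_LOAD_FAST b,m → push 9,144. Stack: [9, 144]
BINARY_OP * → 9 * 144 = 1296. Stack: [1296]
LOAD_FAST m → push 144. Stack: [1296, 144]
LOAD_CONST → push 11. Stack: [1296, 144, 11]
BINARY_OP // → 144 // 11 = 13. Stack: [1296, 13]
BINARY_OP * → 1296 * 13 = 16848. Stack: [16848]
STORE_FAST s → s=16848. Stack: []
LOAD_FAST s → push 16848. Stack: [16848]
LOAD_CONST → push 6. Stack: [16848, 6]
BINARY_OP * → 16848 * 6 = 101088. Stack: [101088]
RETURN_VALUE → return 101088.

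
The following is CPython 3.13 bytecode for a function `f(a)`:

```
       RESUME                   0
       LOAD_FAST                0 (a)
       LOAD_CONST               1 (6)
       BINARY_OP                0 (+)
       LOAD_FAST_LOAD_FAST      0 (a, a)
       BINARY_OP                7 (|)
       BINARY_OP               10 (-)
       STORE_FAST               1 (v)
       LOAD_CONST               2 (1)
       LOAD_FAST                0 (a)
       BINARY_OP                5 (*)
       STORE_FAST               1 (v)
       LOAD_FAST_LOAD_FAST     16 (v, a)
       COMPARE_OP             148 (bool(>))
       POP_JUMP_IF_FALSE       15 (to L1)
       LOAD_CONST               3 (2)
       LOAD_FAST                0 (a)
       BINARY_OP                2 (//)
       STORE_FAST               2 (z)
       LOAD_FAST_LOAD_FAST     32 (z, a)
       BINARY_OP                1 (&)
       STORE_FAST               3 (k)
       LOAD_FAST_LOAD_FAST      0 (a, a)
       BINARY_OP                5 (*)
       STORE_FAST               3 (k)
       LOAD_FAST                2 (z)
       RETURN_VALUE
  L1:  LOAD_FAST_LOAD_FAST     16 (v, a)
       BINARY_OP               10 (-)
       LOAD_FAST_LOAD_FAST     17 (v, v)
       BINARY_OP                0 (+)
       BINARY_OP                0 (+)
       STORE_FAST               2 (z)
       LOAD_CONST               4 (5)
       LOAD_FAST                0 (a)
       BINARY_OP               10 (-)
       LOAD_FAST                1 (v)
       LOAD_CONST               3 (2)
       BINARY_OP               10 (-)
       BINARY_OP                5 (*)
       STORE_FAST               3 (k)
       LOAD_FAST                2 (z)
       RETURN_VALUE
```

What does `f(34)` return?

68

LOAD_FAST a → push 34. Stack: [34]
LOAD_CONST → push 6. Stack: [34, 6]
BINARY_OP + → 34 + 6 = 40. Stack: [40]
LOAD_FAST_LOAD_FAST a,a → push 34,34. Stack: [40, 34, 34]
BINARY_OP | → 34 | 34 = 34. Stack: [40, 34]
BINARY_OP - → 40 - 34 = 6. Stack: [6]
STORE_FAST v → v=6. Stack: []
LOAD_CONST → push 1. Stack: [1]
LOAD_FAST a → push 34. Stack: [1, 34]
BINARY_OP * → 1 * 34 = 34. Stack: [34]
STORE_FAST v → v=34. Stack: []
LOAD_FAST_LOAD_FAST v,a → push 34,34. Stack: [34, 34]
COMPARE_OP bool(>) → 34 vs 34 = False. Stack: [False]
POP_JUMP_IF_FALSE → pop False; jump. Stack: []
LOAD_FAST_LOAD_FAST v,a → push 34,34. Stack: [34, 34]
BINARY_OP - → 34 - 34 = 0. Stack: [0]
LOAD_FAST_LOAD_FAST v,v → push 34,34. Stack: [0, 34, 34]
BINARY_OP + → 34 + 34 = 68. Stack: [0, 68]
BINARY_OP + → 0 + 68 = 68. Stack: [68]
STORE_FAST z → z=68. Stack: []
LOAD_CONST → push 5. Stack: [5]
LOAD_FAST a → push 34. Stack: [5, 34]
BINARY_OP - → 5 - 34 = -29. Stack: [-29]
LOAD_FAST v → push 34. Stack: [-29, 34]
LOAD_CONST → push 2. Stack: [-29, 34, 2]
BINARY_OP - → 34 - 2 = 32. Stack: [-29, 32]
BINARY_OP * → -29 * 32 = -928. Stack: [-928]
STORE_FAST k → k=-928. Stack: []
LOAD_FAST z → push 68. Stack: [68]
RETURN_VALUE → return 68.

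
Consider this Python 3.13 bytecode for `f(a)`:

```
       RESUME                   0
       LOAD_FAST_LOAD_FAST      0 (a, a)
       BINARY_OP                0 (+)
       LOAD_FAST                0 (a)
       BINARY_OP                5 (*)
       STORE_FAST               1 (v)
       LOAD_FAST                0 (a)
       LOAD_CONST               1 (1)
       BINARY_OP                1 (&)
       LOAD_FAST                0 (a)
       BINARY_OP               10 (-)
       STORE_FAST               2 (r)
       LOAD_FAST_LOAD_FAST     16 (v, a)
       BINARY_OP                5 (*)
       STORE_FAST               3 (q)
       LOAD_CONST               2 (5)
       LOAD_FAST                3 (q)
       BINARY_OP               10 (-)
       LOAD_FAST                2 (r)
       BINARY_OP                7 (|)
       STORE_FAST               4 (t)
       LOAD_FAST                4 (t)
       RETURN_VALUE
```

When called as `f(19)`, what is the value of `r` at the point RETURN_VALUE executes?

-18

LOAD_FAST_LOAD_FAST a,a → push 19,19. Stack: [19, 19]
BINARY_OP + → 19 + 19 = 38. Stack: [38]
LOAD_FAST a → push 19. Stack: [38, 19]
BINARY_OP * → 38 * 19 = 722. Stack: [722]
STORE_FAST v → v=722. Stack: []
LOAD_FAST a → push 19. Stack: [19]
LOAD_CONST → push 1. Stack: [19, 1]
BINARY_OP & → 19 & 1 = 1. Stack: [1]
LOAD_FAST a → push 19. Stack: [1, 19]
BINARY_OP - → 1 - 19 = -18. Stack: [-18]
STORE_FAST r → r=-18. Stack: []
LOAD_FAST_LOAD_FAST v,a → push 722,19. Stack: [722, 19]
BINARY_OP * → 722 * 19 = 13718. Stack: [13718]
STORE_FAST q → q=13718. Stack: []
LOAD_CONST → push 5. Stack: [5]
LOAD_FAST q → push 13718. Stack: [5, 13718]
BINARY_OP - → 5 - 13718 = -13713. Stack: [-13713]
LOAD_FAST r → push -18. Stack: [-13713, -18]
BINARY_OP | → -13713 | -18 = -17. Stack: [-17]
STORE_FAST t → t=-17. Stack: []
LOAD_FAST t → push -17. Stack: [-17]
RETURN_VALUE → return -17.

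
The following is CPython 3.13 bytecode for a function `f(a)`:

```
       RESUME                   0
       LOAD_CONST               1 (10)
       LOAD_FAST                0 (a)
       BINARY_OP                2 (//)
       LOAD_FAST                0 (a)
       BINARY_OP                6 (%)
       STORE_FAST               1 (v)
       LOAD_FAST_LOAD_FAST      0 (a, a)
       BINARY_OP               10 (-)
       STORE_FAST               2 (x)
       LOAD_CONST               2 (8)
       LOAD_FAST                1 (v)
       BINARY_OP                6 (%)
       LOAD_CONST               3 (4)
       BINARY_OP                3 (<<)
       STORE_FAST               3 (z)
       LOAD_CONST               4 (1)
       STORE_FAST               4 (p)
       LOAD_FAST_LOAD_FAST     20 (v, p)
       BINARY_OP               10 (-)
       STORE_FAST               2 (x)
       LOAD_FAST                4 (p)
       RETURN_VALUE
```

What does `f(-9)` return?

1

LOAD_CONST → push 10. Stack: [10]
LOAD_FAST a → push -9. Stack: [10, -9]
BINARY_OP // → 10 // -9 = -2. Stack: [-2]
LOAD_FAST a → push -9. Stack: [-2, -9]
BINARY_OP % → -2 % -9 = -2. Stack: [-2]
STORE_FAST v → v=-2. Stack: []
LOAD_FAST_LOAD_FAST a,a → push -9,-9. Stack: [-9, -9]
BINARY_OP - → -9 - -9 = 0. Stack: [0]
STORE_FAST x → x=0. Stack: []
LOAD_CONST → push 8. Stack: [8]
LOAD_FAST v → push -2. Stack: [8, -2]
BINARY_OP % → 8 % -2 = 0. Stack: [0]
LOAD_CONST → push 4. Stack: [0, 4]
BINARY_OP << → 0 << 4 = 0. Stack: [0]
STORE_FAST z → z=0. Stack: []
LOAD_CONST → push 1. Stack: [1]
STORE_FAST p → p=1. Stack: []
LOAD_FAST_LOAD_FAST v,p → push -2,1. Stack: [-2, 1]
BINARY_OP - → -2 - 1 = -3. Stack: [-3]
STORE_FAST x → x=-3. Stack: []
LOAD_FAST p → push 1. Stack: [1]
RETURN_VALUE → return 1.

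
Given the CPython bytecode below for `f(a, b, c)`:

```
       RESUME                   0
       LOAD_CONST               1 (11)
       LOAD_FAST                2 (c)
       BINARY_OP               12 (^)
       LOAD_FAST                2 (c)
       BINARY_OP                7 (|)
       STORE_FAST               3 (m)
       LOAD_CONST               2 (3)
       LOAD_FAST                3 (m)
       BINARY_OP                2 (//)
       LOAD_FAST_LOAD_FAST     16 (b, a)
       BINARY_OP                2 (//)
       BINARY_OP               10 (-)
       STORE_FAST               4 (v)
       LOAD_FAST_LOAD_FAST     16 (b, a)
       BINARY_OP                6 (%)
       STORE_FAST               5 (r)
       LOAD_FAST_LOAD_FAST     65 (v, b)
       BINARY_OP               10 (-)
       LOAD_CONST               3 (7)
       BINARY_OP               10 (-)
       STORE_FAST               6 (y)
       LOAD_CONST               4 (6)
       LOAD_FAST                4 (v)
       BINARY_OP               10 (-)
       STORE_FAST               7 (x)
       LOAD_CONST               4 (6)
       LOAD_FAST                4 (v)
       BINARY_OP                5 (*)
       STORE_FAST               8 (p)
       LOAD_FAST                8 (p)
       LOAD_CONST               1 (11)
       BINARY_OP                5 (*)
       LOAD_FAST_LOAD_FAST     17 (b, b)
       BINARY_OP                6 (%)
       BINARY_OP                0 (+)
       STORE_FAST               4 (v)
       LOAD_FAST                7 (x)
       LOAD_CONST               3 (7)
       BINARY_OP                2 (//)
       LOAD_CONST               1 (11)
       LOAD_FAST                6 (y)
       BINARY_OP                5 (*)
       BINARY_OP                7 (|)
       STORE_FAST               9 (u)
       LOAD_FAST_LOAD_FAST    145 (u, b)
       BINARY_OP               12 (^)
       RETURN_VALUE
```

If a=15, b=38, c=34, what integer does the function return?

-547

LOAD_CONST → push 11. Stack: [11]
LOAD_FAST c → push 34. Stack: [11, 34]
BINARY_OP ^ → 11 ^ 34 = 41. Stack: [41]
LOAD_FAST c → push 34. Stack: [41, 34]
BINARY_OP | → 41 | 34 = 43. Stack: [43]
STORE_FAST m → m=43. Stack: []
LOAD_CONST → push 3. Stack: [3]
LOAD_FAST m → push 43. Stack: [3, 43]
BINARY_OP // → 3 // 43 = 0. Stack: [0]
LOAD_FAST_LOAD_FAST b,a → push 38,15. Stack: [0, 38, 15]
BINARY_OP // → 38 // 15 = 2. Stack: [0, 2]
BINARY_OP - → 0 - 2 = -2. Stack: [-2]
STORE_FAST v → v=-2. Stack: []
LOAD_FAST_LOAD_FAST b,a → push 38,15. Stack: [38, 15]
BINARY_OP % → 38 % 15 = 8. Stack: [8]
STORE_FAST r → r=8. Stack: []
LOAD_FAST_LOAD_FAST v,b → push -2,38. Stack: [-2, 38]
BINARY_OP - → -2 - 38 = -40. Stack: [-40]
LOAD_CONST → push 7. Stack: [-40, 7]
BINARY_OP - → -40 - 7 = -47. Stack: [-47]
STORE_FAST y → y=-47. Stack: []
LOAD_CONST → push 6. Stack: [6]
LOAD_FAST v → push -2. Stack: [6, -2]
BINARY_OP - → 6 - -2 = 8. Stack: [8]
STORE_FAST x → x=8. Stack: []
LOAD_CONST → push 6. Stack: [6]
LOAD_FAST v → push -2. Stack: [6, -2]
BINARY_OP * → 6 * -2 = -12. Stack: [-12]
STORE_FAST p → p=-12. Stack: []
LOAD_FAST p → push -12. Stack: [-12]
LOAD_CONST → push 11. Stack: [-12, 11]
BINARY_OP * → -12 * 11 = -132. Stack: [-132]
LOAD_FAST_LOAD_FAST b,b → push 38,38. Stack: [-132, 38, 38]
BINARY_OP % → 38 % 38 = 0. Stack: [-132, 0]
BINARY_OP + → -132 + 0 = -132. Stack: [-132]
STORE_FAST v → v=-132. Stack: []
LOAD_FAST x → push 8. Stack: [8]
LOAD_CONST → push 7. Stack: [8, 7]
BINARY_OP // → 8 // 7 = 1. Stack: [1]
LOAD_CONST → push 11. Stack: [1, 11]
LOAD_FAST y → push -47. Stack: [1, 11, -47]
BINARY_OP * → 11 * -47 = -517. Stack: [1, -517]
BINARY_OP | → 1 | -517 = -517. Stack: [-517]
STORE_FAST u → u=-517. Stack: []
LOAD_FAST_LOAD_FAST u,b → push -517,38. Stack: [-517, 38]
BINARY_OP ^ → -517 ^ 38 = -547. Stack: [-547]
RETURN_VALUE → return -547.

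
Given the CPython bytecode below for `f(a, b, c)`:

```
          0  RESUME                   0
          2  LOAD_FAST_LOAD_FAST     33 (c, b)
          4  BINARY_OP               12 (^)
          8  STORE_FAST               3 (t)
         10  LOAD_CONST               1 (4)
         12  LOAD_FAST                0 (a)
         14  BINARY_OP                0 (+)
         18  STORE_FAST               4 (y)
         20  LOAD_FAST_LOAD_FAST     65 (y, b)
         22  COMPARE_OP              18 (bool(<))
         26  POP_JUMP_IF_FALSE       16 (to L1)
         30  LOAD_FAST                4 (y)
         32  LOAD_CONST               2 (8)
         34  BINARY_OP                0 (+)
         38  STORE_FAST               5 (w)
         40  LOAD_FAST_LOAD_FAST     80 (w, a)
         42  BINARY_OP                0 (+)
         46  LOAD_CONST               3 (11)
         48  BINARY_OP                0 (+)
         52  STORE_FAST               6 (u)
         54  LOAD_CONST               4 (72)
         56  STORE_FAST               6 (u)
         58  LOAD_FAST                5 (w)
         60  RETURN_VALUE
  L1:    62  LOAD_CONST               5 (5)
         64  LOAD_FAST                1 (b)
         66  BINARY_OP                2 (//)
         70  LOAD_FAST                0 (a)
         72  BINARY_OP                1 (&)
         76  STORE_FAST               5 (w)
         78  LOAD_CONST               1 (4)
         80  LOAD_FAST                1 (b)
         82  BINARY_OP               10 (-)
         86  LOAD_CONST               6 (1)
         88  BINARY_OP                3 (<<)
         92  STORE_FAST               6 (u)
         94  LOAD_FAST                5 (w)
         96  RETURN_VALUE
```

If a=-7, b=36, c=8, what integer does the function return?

5

LOAD_FAST_LOAD_FAST c,b → push 8,36. Stack: [8, 36]
BINARY_OP ^ → 8 ^ 36 = 44. Stack: [44]
STORE_FAST t → t=44. Stack: []
LOAD_CONST → push 4. Stack: [4]
LOAD_FAST a → push -7. Stack: [4, -7]
BINARY_OP + → 4 + -7 = -3. Stack: [-3]
STORE_FAST y → y=-3. Stack: []
LOAD_FAST_LOAD_FAST y,b → push -3,36. Stack: [-3, 36]
COMPARE_OP bool(<) → -3 vs 36 = True. Stack: [True]
POP_JUMP_IF_FALSE → pop True; no jump. Stack: []
LOAD_FAST y → push -3. Stack: [-3]
LOAD_CONST → push 8. Stack: [-3, 8]
BINARY_OP + → -3 + 8 = 5. Stack: [5]
STORE_FAST w → w=5. Stack: []
LOAD_FAST_LOAD_FAST w,a → push 5,-7. Stack: [5, -7]
BINARY_OP + → 5 + -7 = -2. Stack: [-2]
LOAD_CONST → push 11. Stack: [-2, 11]
BINARY_OP + → -2 + 11 = 9. Stack: [9]
STORE_FAST u → u=9. Stack: []
LOAD_CONST → push 72. Stack: [72]
STORE_FAST u → u=72. Stack: []
LOAD_FAST w → push 5. Stack: [5]
RETURN_VALUE → return 5.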